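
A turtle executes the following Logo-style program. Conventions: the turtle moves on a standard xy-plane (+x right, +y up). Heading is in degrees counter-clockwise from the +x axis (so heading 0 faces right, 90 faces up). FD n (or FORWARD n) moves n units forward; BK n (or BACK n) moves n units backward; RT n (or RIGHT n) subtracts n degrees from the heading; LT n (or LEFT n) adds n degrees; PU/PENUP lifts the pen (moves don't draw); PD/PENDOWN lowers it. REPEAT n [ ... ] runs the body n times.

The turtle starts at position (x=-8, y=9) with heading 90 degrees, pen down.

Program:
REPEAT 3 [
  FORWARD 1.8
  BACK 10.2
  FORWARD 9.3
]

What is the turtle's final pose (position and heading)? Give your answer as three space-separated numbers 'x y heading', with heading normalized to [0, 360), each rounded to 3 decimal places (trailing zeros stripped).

Executing turtle program step by step:
Start: pos=(-8,9), heading=90, pen down
REPEAT 3 [
  -- iteration 1/3 --
  FD 1.8: (-8,9) -> (-8,10.8) [heading=90, draw]
  BK 10.2: (-8,10.8) -> (-8,0.6) [heading=90, draw]
  FD 9.3: (-8,0.6) -> (-8,9.9) [heading=90, draw]
  -- iteration 2/3 --
  FD 1.8: (-8,9.9) -> (-8,11.7) [heading=90, draw]
  BK 10.2: (-8,11.7) -> (-8,1.5) [heading=90, draw]
  FD 9.3: (-8,1.5) -> (-8,10.8) [heading=90, draw]
  -- iteration 3/3 --
  FD 1.8: (-8,10.8) -> (-8,12.6) [heading=90, draw]
  BK 10.2: (-8,12.6) -> (-8,2.4) [heading=90, draw]
  FD 9.3: (-8,2.4) -> (-8,11.7) [heading=90, draw]
]
Final: pos=(-8,11.7), heading=90, 9 segment(s) drawn

Answer: -8 11.7 90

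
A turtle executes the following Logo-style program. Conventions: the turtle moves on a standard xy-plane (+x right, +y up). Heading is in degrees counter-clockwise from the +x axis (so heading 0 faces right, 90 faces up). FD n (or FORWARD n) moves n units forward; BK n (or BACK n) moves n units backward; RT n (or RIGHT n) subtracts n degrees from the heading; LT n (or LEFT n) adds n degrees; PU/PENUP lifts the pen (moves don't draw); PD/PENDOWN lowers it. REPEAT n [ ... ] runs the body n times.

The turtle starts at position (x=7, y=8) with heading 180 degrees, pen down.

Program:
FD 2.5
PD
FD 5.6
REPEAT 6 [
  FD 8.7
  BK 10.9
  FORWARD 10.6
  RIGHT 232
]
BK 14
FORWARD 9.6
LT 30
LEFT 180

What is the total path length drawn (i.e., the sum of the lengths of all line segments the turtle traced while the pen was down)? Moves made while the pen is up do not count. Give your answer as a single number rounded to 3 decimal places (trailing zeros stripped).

Executing turtle program step by step:
Start: pos=(7,8), heading=180, pen down
FD 2.5: (7,8) -> (4.5,8) [heading=180, draw]
PD: pen down
FD 5.6: (4.5,8) -> (-1.1,8) [heading=180, draw]
REPEAT 6 [
  -- iteration 1/6 --
  FD 8.7: (-1.1,8) -> (-9.8,8) [heading=180, draw]
  BK 10.9: (-9.8,8) -> (1.1,8) [heading=180, draw]
  FD 10.6: (1.1,8) -> (-9.5,8) [heading=180, draw]
  RT 232: heading 180 -> 308
  -- iteration 2/6 --
  FD 8.7: (-9.5,8) -> (-4.144,1.144) [heading=308, draw]
  BK 10.9: (-4.144,1.144) -> (-10.854,9.734) [heading=308, draw]
  FD 10.6: (-10.854,9.734) -> (-4.328,1.381) [heading=308, draw]
  RT 232: heading 308 -> 76
  -- iteration 3/6 --
  FD 8.7: (-4.328,1.381) -> (-2.224,9.822) [heading=76, draw]
  BK 10.9: (-2.224,9.822) -> (-4.861,-0.754) [heading=76, draw]
  FD 10.6: (-4.861,-0.754) -> (-2.296,9.531) [heading=76, draw]
  RT 232: heading 76 -> 204
  -- iteration 4/6 --
  FD 8.7: (-2.296,9.531) -> (-10.244,5.993) [heading=204, draw]
  BK 10.9: (-10.244,5.993) -> (-0.286,10.426) [heading=204, draw]
  FD 10.6: (-0.286,10.426) -> (-9.97,6.115) [heading=204, draw]
  RT 232: heading 204 -> 332
  -- iteration 5/6 --
  FD 8.7: (-9.97,6.115) -> (-2.288,2.03) [heading=332, draw]
  BK 10.9: (-2.288,2.03) -> (-11.913,7.147) [heading=332, draw]
  FD 10.6: (-11.913,7.147) -> (-2.553,2.171) [heading=332, draw]
  RT 232: heading 332 -> 100
  -- iteration 6/6 --
  FD 8.7: (-2.553,2.171) -> (-4.064,10.739) [heading=100, draw]
  BK 10.9: (-4.064,10.739) -> (-2.171,0.004) [heading=100, draw]
  FD 10.6: (-2.171,0.004) -> (-4.012,10.443) [heading=100, draw]
  RT 232: heading 100 -> 228
]
BK 14: (-4.012,10.443) -> (5.356,20.847) [heading=228, draw]
FD 9.6: (5.356,20.847) -> (-1.068,13.713) [heading=228, draw]
LT 30: heading 228 -> 258
LT 180: heading 258 -> 78
Final: pos=(-1.068,13.713), heading=78, 22 segment(s) drawn

Segment lengths:
  seg 1: (7,8) -> (4.5,8), length = 2.5
  seg 2: (4.5,8) -> (-1.1,8), length = 5.6
  seg 3: (-1.1,8) -> (-9.8,8), length = 8.7
  seg 4: (-9.8,8) -> (1.1,8), length = 10.9
  seg 5: (1.1,8) -> (-9.5,8), length = 10.6
  seg 6: (-9.5,8) -> (-4.144,1.144), length = 8.7
  seg 7: (-4.144,1.144) -> (-10.854,9.734), length = 10.9
  seg 8: (-10.854,9.734) -> (-4.328,1.381), length = 10.6
  seg 9: (-4.328,1.381) -> (-2.224,9.822), length = 8.7
  seg 10: (-2.224,9.822) -> (-4.861,-0.754), length = 10.9
  seg 11: (-4.861,-0.754) -> (-2.296,9.531), length = 10.6
  seg 12: (-2.296,9.531) -> (-10.244,5.993), length = 8.7
  seg 13: (-10.244,5.993) -> (-0.286,10.426), length = 10.9
  seg 14: (-0.286,10.426) -> (-9.97,6.115), length = 10.6
  seg 15: (-9.97,6.115) -> (-2.288,2.03), length = 8.7
  seg 16: (-2.288,2.03) -> (-11.913,7.147), length = 10.9
  seg 17: (-11.913,7.147) -> (-2.553,2.171), length = 10.6
  seg 18: (-2.553,2.171) -> (-4.064,10.739), length = 8.7
  seg 19: (-4.064,10.739) -> (-2.171,0.004), length = 10.9
  seg 20: (-2.171,0.004) -> (-4.012,10.443), length = 10.6
  seg 21: (-4.012,10.443) -> (5.356,20.847), length = 14
  seg 22: (5.356,20.847) -> (-1.068,13.713), length = 9.6
Total = 212.9

Answer: 212.9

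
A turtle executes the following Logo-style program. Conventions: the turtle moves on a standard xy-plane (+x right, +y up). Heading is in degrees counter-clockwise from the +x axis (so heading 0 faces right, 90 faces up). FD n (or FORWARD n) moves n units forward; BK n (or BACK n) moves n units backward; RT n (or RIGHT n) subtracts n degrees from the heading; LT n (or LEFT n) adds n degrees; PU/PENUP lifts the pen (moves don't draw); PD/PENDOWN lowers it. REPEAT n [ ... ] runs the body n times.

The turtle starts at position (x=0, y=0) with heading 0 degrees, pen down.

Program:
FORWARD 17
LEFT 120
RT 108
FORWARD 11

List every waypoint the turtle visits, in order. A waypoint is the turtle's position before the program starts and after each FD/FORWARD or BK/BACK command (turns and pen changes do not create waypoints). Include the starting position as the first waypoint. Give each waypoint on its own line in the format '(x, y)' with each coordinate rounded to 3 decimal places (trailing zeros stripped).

Answer: (0, 0)
(17, 0)
(27.76, 2.287)

Derivation:
Executing turtle program step by step:
Start: pos=(0,0), heading=0, pen down
FD 17: (0,0) -> (17,0) [heading=0, draw]
LT 120: heading 0 -> 120
RT 108: heading 120 -> 12
FD 11: (17,0) -> (27.76,2.287) [heading=12, draw]
Final: pos=(27.76,2.287), heading=12, 2 segment(s) drawn
Waypoints (3 total):
(0, 0)
(17, 0)
(27.76, 2.287)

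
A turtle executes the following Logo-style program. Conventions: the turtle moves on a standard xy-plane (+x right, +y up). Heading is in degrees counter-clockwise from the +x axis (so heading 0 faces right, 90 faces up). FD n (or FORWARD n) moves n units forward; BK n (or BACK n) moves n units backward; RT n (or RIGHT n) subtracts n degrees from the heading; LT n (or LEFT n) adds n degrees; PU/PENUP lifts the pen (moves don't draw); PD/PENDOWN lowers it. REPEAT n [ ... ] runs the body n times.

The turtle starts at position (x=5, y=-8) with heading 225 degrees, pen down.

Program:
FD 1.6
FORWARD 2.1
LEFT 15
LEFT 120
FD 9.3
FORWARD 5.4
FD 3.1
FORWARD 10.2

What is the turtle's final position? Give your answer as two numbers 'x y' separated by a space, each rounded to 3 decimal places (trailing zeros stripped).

Executing turtle program step by step:
Start: pos=(5,-8), heading=225, pen down
FD 1.6: (5,-8) -> (3.869,-9.131) [heading=225, draw]
FD 2.1: (3.869,-9.131) -> (2.384,-10.616) [heading=225, draw]
LT 15: heading 225 -> 240
LT 120: heading 240 -> 0
FD 9.3: (2.384,-10.616) -> (11.684,-10.616) [heading=0, draw]
FD 5.4: (11.684,-10.616) -> (17.084,-10.616) [heading=0, draw]
FD 3.1: (17.084,-10.616) -> (20.184,-10.616) [heading=0, draw]
FD 10.2: (20.184,-10.616) -> (30.384,-10.616) [heading=0, draw]
Final: pos=(30.384,-10.616), heading=0, 6 segment(s) drawn

Answer: 30.384 -10.616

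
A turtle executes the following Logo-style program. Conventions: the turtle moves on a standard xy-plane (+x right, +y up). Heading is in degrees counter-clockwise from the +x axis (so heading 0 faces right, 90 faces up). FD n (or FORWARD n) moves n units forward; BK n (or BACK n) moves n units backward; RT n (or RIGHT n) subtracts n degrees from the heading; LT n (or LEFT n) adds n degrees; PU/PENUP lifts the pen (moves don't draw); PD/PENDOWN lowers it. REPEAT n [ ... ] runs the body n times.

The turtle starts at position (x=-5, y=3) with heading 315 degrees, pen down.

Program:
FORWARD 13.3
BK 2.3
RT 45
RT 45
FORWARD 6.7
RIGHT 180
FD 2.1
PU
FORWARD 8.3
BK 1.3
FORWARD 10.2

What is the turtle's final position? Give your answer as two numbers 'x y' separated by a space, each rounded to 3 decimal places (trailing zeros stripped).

Executing turtle program step by step:
Start: pos=(-5,3), heading=315, pen down
FD 13.3: (-5,3) -> (4.405,-6.405) [heading=315, draw]
BK 2.3: (4.405,-6.405) -> (2.778,-4.778) [heading=315, draw]
RT 45: heading 315 -> 270
RT 45: heading 270 -> 225
FD 6.7: (2.778,-4.778) -> (-1.959,-9.516) [heading=225, draw]
RT 180: heading 225 -> 45
FD 2.1: (-1.959,-9.516) -> (-0.475,-8.031) [heading=45, draw]
PU: pen up
FD 8.3: (-0.475,-8.031) -> (5.394,-2.162) [heading=45, move]
BK 1.3: (5.394,-2.162) -> (4.475,-3.081) [heading=45, move]
FD 10.2: (4.475,-3.081) -> (11.688,4.131) [heading=45, move]
Final: pos=(11.688,4.131), heading=45, 4 segment(s) drawn

Answer: 11.688 4.131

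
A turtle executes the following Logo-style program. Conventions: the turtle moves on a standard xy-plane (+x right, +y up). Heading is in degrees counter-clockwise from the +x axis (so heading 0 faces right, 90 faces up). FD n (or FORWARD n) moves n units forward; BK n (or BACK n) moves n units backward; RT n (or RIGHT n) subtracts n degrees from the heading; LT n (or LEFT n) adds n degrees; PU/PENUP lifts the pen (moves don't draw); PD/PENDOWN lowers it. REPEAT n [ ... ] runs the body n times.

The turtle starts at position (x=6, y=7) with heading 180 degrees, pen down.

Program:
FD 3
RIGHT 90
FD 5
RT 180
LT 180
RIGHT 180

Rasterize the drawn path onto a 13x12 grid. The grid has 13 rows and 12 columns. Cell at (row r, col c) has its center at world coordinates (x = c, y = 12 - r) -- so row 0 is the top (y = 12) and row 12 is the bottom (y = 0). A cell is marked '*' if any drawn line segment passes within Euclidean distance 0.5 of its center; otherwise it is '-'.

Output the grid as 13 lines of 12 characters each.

Answer: ---*--------
---*--------
---*--------
---*--------
---*--------
---****-----
------------
------------
------------
------------
------------
------------
------------

Derivation:
Segment 0: (6,7) -> (3,7)
Segment 1: (3,7) -> (3,12)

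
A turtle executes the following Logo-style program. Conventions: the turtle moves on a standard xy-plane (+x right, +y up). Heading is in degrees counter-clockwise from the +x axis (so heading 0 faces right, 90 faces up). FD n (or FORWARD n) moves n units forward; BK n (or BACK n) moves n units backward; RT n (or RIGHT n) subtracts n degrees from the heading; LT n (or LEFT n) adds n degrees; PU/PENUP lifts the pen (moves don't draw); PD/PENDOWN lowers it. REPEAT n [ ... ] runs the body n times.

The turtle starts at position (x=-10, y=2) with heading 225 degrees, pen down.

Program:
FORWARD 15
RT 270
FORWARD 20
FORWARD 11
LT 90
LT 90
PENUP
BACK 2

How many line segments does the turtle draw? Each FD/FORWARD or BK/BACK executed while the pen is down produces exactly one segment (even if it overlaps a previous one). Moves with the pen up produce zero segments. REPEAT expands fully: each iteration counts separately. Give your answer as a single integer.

Executing turtle program step by step:
Start: pos=(-10,2), heading=225, pen down
FD 15: (-10,2) -> (-20.607,-8.607) [heading=225, draw]
RT 270: heading 225 -> 315
FD 20: (-20.607,-8.607) -> (-6.464,-22.749) [heading=315, draw]
FD 11: (-6.464,-22.749) -> (1.314,-30.527) [heading=315, draw]
LT 90: heading 315 -> 45
LT 90: heading 45 -> 135
PU: pen up
BK 2: (1.314,-30.527) -> (2.728,-31.941) [heading=135, move]
Final: pos=(2.728,-31.941), heading=135, 3 segment(s) drawn
Segments drawn: 3

Answer: 3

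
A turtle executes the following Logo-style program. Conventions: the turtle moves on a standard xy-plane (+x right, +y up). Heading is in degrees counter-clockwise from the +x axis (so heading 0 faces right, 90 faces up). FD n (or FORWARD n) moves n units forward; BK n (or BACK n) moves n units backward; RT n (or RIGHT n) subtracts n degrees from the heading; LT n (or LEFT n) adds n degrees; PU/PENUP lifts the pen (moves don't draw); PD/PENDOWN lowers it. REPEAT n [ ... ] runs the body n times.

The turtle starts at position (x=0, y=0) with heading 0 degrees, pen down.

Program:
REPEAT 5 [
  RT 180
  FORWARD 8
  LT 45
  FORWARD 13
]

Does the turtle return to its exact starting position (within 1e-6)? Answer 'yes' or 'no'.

Answer: no

Derivation:
Executing turtle program step by step:
Start: pos=(0,0), heading=0, pen down
REPEAT 5 [
  -- iteration 1/5 --
  RT 180: heading 0 -> 180
  FD 8: (0,0) -> (-8,0) [heading=180, draw]
  LT 45: heading 180 -> 225
  FD 13: (-8,0) -> (-17.192,-9.192) [heading=225, draw]
  -- iteration 2/5 --
  RT 180: heading 225 -> 45
  FD 8: (-17.192,-9.192) -> (-11.536,-3.536) [heading=45, draw]
  LT 45: heading 45 -> 90
  FD 13: (-11.536,-3.536) -> (-11.536,9.464) [heading=90, draw]
  -- iteration 3/5 --
  RT 180: heading 90 -> 270
  FD 8: (-11.536,9.464) -> (-11.536,1.464) [heading=270, draw]
  LT 45: heading 270 -> 315
  FD 13: (-11.536,1.464) -> (-2.343,-7.728) [heading=315, draw]
  -- iteration 4/5 --
  RT 180: heading 315 -> 135
  FD 8: (-2.343,-7.728) -> (-8,-2.071) [heading=135, draw]
  LT 45: heading 135 -> 180
  FD 13: (-8,-2.071) -> (-21,-2.071) [heading=180, draw]
  -- iteration 5/5 --
  RT 180: heading 180 -> 0
  FD 8: (-21,-2.071) -> (-13,-2.071) [heading=0, draw]
  LT 45: heading 0 -> 45
  FD 13: (-13,-2.071) -> (-3.808,7.121) [heading=45, draw]
]
Final: pos=(-3.808,7.121), heading=45, 10 segment(s) drawn

Start position: (0, 0)
Final position: (-3.808, 7.121)
Distance = 8.075; >= 1e-6 -> NOT closed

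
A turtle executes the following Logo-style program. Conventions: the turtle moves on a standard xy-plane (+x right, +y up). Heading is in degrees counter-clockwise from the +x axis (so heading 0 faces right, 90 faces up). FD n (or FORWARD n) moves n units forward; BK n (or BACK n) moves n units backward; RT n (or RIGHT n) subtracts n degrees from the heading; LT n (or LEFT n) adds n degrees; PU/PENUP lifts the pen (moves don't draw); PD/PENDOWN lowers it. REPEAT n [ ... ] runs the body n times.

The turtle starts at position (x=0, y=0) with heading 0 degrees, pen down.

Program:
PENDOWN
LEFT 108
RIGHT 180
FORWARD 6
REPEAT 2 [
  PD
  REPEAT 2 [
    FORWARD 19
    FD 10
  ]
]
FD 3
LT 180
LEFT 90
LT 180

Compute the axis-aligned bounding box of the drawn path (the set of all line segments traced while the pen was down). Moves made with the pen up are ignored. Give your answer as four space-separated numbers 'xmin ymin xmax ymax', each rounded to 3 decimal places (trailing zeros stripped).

Executing turtle program step by step:
Start: pos=(0,0), heading=0, pen down
PD: pen down
LT 108: heading 0 -> 108
RT 180: heading 108 -> 288
FD 6: (0,0) -> (1.854,-5.706) [heading=288, draw]
REPEAT 2 [
  -- iteration 1/2 --
  PD: pen down
  REPEAT 2 [
    -- iteration 1/2 --
    FD 19: (1.854,-5.706) -> (7.725,-23.776) [heading=288, draw]
    FD 10: (7.725,-23.776) -> (10.816,-33.287) [heading=288, draw]
    -- iteration 2/2 --
    FD 19: (10.816,-33.287) -> (16.687,-51.357) [heading=288, draw]
    FD 10: (16.687,-51.357) -> (19.777,-60.868) [heading=288, draw]
  ]
  -- iteration 2/2 --
  PD: pen down
  REPEAT 2 [
    -- iteration 1/2 --
    FD 19: (19.777,-60.868) -> (25.648,-78.938) [heading=288, draw]
    FD 10: (25.648,-78.938) -> (28.739,-88.448) [heading=288, draw]
    -- iteration 2/2 --
    FD 19: (28.739,-88.448) -> (34.61,-106.518) [heading=288, draw]
    FD 10: (34.61,-106.518) -> (37.7,-116.029) [heading=288, draw]
  ]
]
FD 3: (37.7,-116.029) -> (38.627,-118.882) [heading=288, draw]
LT 180: heading 288 -> 108
LT 90: heading 108 -> 198
LT 180: heading 198 -> 18
Final: pos=(38.627,-118.882), heading=18, 10 segment(s) drawn

Segment endpoints: x in {0, 1.854, 7.725, 10.816, 16.687, 19.777, 25.648, 28.739, 34.61, 37.7, 38.627}, y in {-118.882, -116.029, -106.518, -88.448, -78.938, -60.868, -51.357, -33.287, -23.776, -5.706, 0}
xmin=0, ymin=-118.882, xmax=38.627, ymax=0

Answer: 0 -118.882 38.627 0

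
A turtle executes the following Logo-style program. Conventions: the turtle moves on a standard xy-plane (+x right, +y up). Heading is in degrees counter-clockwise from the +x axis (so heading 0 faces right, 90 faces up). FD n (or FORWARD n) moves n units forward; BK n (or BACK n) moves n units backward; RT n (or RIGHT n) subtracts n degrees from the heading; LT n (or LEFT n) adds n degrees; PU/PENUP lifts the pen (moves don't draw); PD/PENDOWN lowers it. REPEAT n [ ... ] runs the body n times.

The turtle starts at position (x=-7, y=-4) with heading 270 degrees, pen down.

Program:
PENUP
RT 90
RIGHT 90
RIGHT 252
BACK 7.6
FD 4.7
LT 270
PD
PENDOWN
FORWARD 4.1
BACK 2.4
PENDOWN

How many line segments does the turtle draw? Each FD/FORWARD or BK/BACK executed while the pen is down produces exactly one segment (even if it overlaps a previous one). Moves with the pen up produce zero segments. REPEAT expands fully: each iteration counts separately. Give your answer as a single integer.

Answer: 2

Derivation:
Executing turtle program step by step:
Start: pos=(-7,-4), heading=270, pen down
PU: pen up
RT 90: heading 270 -> 180
RT 90: heading 180 -> 90
RT 252: heading 90 -> 198
BK 7.6: (-7,-4) -> (0.228,-1.651) [heading=198, move]
FD 4.7: (0.228,-1.651) -> (-4.242,-3.104) [heading=198, move]
LT 270: heading 198 -> 108
PD: pen down
PD: pen down
FD 4.1: (-4.242,-3.104) -> (-5.509,0.795) [heading=108, draw]
BK 2.4: (-5.509,0.795) -> (-4.767,-1.487) [heading=108, draw]
PD: pen down
Final: pos=(-4.767,-1.487), heading=108, 2 segment(s) drawn
Segments drawn: 2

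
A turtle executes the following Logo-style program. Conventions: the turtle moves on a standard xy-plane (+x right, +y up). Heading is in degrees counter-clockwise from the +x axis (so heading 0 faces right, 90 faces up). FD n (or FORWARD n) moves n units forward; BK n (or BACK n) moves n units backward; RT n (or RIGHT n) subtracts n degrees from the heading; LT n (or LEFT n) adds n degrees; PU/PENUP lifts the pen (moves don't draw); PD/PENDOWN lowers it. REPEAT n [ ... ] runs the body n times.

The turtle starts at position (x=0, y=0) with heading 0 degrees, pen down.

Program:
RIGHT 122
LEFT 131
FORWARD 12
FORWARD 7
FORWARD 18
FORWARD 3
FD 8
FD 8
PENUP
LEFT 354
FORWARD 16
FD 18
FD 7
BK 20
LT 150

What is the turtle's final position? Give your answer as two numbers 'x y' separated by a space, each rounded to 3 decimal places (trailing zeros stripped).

Answer: 76.282 9.859

Derivation:
Executing turtle program step by step:
Start: pos=(0,0), heading=0, pen down
RT 122: heading 0 -> 238
LT 131: heading 238 -> 9
FD 12: (0,0) -> (11.852,1.877) [heading=9, draw]
FD 7: (11.852,1.877) -> (18.766,2.972) [heading=9, draw]
FD 18: (18.766,2.972) -> (36.544,5.788) [heading=9, draw]
FD 3: (36.544,5.788) -> (39.508,6.257) [heading=9, draw]
FD 8: (39.508,6.257) -> (47.409,7.509) [heading=9, draw]
FD 8: (47.409,7.509) -> (55.311,8.76) [heading=9, draw]
PU: pen up
LT 354: heading 9 -> 3
FD 16: (55.311,8.76) -> (71.289,9.598) [heading=3, move]
FD 18: (71.289,9.598) -> (89.264,10.54) [heading=3, move]
FD 7: (89.264,10.54) -> (96.254,10.906) [heading=3, move]
BK 20: (96.254,10.906) -> (76.282,9.859) [heading=3, move]
LT 150: heading 3 -> 153
Final: pos=(76.282,9.859), heading=153, 6 segment(s) drawn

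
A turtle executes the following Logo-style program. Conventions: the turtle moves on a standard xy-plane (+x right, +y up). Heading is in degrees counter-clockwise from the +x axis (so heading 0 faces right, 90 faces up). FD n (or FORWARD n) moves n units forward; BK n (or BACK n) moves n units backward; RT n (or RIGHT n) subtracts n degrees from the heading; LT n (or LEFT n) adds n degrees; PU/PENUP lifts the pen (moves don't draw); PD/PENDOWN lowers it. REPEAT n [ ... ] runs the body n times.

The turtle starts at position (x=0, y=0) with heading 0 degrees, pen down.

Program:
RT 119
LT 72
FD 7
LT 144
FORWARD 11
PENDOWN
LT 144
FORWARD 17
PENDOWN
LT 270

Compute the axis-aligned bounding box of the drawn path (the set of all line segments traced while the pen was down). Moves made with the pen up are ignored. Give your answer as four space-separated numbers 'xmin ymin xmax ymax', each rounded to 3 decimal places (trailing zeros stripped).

Executing turtle program step by step:
Start: pos=(0,0), heading=0, pen down
RT 119: heading 0 -> 241
LT 72: heading 241 -> 313
FD 7: (0,0) -> (4.774,-5.119) [heading=313, draw]
LT 144: heading 313 -> 97
FD 11: (4.774,-5.119) -> (3.433,5.799) [heading=97, draw]
PD: pen down
LT 144: heading 97 -> 241
FD 17: (3.433,5.799) -> (-4.808,-9.07) [heading=241, draw]
PD: pen down
LT 270: heading 241 -> 151
Final: pos=(-4.808,-9.07), heading=151, 3 segment(s) drawn

Segment endpoints: x in {-4.808, 0, 3.433, 4.774}, y in {-9.07, -5.119, 0, 5.799}
xmin=-4.808, ymin=-9.07, xmax=4.774, ymax=5.799

Answer: -4.808 -9.07 4.774 5.799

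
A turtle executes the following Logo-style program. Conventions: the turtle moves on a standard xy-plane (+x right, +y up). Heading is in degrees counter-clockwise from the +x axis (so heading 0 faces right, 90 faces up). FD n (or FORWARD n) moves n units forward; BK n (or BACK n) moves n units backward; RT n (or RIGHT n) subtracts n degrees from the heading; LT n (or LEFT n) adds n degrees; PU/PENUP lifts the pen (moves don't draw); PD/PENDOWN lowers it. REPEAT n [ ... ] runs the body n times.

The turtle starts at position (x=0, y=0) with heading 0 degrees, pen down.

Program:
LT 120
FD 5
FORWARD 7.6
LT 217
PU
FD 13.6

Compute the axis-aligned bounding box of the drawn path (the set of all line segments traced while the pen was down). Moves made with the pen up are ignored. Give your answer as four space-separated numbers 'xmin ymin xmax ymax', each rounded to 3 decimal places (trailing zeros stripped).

Answer: -6.3 0 0 10.912

Derivation:
Executing turtle program step by step:
Start: pos=(0,0), heading=0, pen down
LT 120: heading 0 -> 120
FD 5: (0,0) -> (-2.5,4.33) [heading=120, draw]
FD 7.6: (-2.5,4.33) -> (-6.3,10.912) [heading=120, draw]
LT 217: heading 120 -> 337
PU: pen up
FD 13.6: (-6.3,10.912) -> (6.219,5.598) [heading=337, move]
Final: pos=(6.219,5.598), heading=337, 2 segment(s) drawn

Segment endpoints: x in {-6.3, -2.5, 0}, y in {0, 4.33, 10.912}
xmin=-6.3, ymin=0, xmax=0, ymax=10.912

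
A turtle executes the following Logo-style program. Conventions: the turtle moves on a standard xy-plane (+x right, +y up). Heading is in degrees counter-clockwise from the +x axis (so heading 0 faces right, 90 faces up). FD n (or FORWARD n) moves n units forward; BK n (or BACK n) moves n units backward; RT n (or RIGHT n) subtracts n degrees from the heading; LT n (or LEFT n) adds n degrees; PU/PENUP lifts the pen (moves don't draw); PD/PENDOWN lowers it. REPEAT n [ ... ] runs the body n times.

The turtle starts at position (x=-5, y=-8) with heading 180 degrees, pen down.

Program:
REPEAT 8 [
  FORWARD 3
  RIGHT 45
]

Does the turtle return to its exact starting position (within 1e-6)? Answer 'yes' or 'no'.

Executing turtle program step by step:
Start: pos=(-5,-8), heading=180, pen down
REPEAT 8 [
  -- iteration 1/8 --
  FD 3: (-5,-8) -> (-8,-8) [heading=180, draw]
  RT 45: heading 180 -> 135
  -- iteration 2/8 --
  FD 3: (-8,-8) -> (-10.121,-5.879) [heading=135, draw]
  RT 45: heading 135 -> 90
  -- iteration 3/8 --
  FD 3: (-10.121,-5.879) -> (-10.121,-2.879) [heading=90, draw]
  RT 45: heading 90 -> 45
  -- iteration 4/8 --
  FD 3: (-10.121,-2.879) -> (-8,-0.757) [heading=45, draw]
  RT 45: heading 45 -> 0
  -- iteration 5/8 --
  FD 3: (-8,-0.757) -> (-5,-0.757) [heading=0, draw]
  RT 45: heading 0 -> 315
  -- iteration 6/8 --
  FD 3: (-5,-0.757) -> (-2.879,-2.879) [heading=315, draw]
  RT 45: heading 315 -> 270
  -- iteration 7/8 --
  FD 3: (-2.879,-2.879) -> (-2.879,-5.879) [heading=270, draw]
  RT 45: heading 270 -> 225
  -- iteration 8/8 --
  FD 3: (-2.879,-5.879) -> (-5,-8) [heading=225, draw]
  RT 45: heading 225 -> 180
]
Final: pos=(-5,-8), heading=180, 8 segment(s) drawn

Start position: (-5, -8)
Final position: (-5, -8)
Distance = 0; < 1e-6 -> CLOSED

Answer: yes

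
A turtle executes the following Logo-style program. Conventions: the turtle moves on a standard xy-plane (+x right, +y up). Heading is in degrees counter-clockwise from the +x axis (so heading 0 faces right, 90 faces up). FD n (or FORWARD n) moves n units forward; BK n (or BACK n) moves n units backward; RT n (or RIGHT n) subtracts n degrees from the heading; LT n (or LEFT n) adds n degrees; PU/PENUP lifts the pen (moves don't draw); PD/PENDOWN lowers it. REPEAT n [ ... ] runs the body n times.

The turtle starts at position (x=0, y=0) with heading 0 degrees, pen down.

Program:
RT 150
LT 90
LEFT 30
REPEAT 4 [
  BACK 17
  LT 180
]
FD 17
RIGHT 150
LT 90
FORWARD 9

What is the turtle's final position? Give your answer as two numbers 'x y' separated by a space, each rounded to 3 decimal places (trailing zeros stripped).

Executing turtle program step by step:
Start: pos=(0,0), heading=0, pen down
RT 150: heading 0 -> 210
LT 90: heading 210 -> 300
LT 30: heading 300 -> 330
REPEAT 4 [
  -- iteration 1/4 --
  BK 17: (0,0) -> (-14.722,8.5) [heading=330, draw]
  LT 180: heading 330 -> 150
  -- iteration 2/4 --
  BK 17: (-14.722,8.5) -> (0,0) [heading=150, draw]
  LT 180: heading 150 -> 330
  -- iteration 3/4 --
  BK 17: (0,0) -> (-14.722,8.5) [heading=330, draw]
  LT 180: heading 330 -> 150
  -- iteration 4/4 --
  BK 17: (-14.722,8.5) -> (0,0) [heading=150, draw]
  LT 180: heading 150 -> 330
]
FD 17: (0,0) -> (14.722,-8.5) [heading=330, draw]
RT 150: heading 330 -> 180
LT 90: heading 180 -> 270
FD 9: (14.722,-8.5) -> (14.722,-17.5) [heading=270, draw]
Final: pos=(14.722,-17.5), heading=270, 6 segment(s) drawn

Answer: 14.722 -17.5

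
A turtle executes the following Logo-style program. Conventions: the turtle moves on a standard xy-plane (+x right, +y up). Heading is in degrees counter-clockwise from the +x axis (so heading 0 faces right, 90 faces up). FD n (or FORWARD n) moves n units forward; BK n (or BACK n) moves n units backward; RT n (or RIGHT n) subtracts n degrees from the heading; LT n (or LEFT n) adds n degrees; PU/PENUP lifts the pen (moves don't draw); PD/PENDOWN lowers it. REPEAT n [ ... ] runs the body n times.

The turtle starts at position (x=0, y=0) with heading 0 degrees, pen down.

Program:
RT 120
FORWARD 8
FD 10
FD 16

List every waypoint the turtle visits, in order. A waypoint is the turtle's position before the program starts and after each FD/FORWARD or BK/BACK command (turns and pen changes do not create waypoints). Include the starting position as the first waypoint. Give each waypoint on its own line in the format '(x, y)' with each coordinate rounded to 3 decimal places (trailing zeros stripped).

Answer: (0, 0)
(-4, -6.928)
(-9, -15.588)
(-17, -29.445)

Derivation:
Executing turtle program step by step:
Start: pos=(0,0), heading=0, pen down
RT 120: heading 0 -> 240
FD 8: (0,0) -> (-4,-6.928) [heading=240, draw]
FD 10: (-4,-6.928) -> (-9,-15.588) [heading=240, draw]
FD 16: (-9,-15.588) -> (-17,-29.445) [heading=240, draw]
Final: pos=(-17,-29.445), heading=240, 3 segment(s) drawn
Waypoints (4 total):
(0, 0)
(-4, -6.928)
(-9, -15.588)
(-17, -29.445)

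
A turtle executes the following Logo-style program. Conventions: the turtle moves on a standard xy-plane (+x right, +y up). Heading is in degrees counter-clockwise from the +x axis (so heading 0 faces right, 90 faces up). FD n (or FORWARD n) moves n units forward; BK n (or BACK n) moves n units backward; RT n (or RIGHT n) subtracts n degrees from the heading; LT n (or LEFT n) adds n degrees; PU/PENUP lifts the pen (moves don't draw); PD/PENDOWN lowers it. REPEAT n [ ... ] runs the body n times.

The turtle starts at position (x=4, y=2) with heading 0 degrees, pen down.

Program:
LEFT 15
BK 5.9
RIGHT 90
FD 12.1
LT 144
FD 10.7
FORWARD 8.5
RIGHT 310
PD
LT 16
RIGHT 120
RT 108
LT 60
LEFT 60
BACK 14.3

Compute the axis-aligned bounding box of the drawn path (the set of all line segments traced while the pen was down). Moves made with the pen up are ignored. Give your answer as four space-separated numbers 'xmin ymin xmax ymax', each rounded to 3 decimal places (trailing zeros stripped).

Answer: -4.428 -11.215 8.313 6.71

Derivation:
Executing turtle program step by step:
Start: pos=(4,2), heading=0, pen down
LT 15: heading 0 -> 15
BK 5.9: (4,2) -> (-1.699,0.473) [heading=15, draw]
RT 90: heading 15 -> 285
FD 12.1: (-1.699,0.473) -> (1.433,-11.215) [heading=285, draw]
LT 144: heading 285 -> 69
FD 10.7: (1.433,-11.215) -> (5.267,-1.225) [heading=69, draw]
FD 8.5: (5.267,-1.225) -> (8.313,6.71) [heading=69, draw]
RT 310: heading 69 -> 119
PD: pen down
LT 16: heading 119 -> 135
RT 120: heading 135 -> 15
RT 108: heading 15 -> 267
LT 60: heading 267 -> 327
LT 60: heading 327 -> 27
BK 14.3: (8.313,6.71) -> (-4.428,0.218) [heading=27, draw]
Final: pos=(-4.428,0.218), heading=27, 5 segment(s) drawn

Segment endpoints: x in {-4.428, -1.699, 1.433, 4, 5.267, 8.313}, y in {-11.215, -1.225, 0.218, 0.473, 2, 6.71}
xmin=-4.428, ymin=-11.215, xmax=8.313, ymax=6.71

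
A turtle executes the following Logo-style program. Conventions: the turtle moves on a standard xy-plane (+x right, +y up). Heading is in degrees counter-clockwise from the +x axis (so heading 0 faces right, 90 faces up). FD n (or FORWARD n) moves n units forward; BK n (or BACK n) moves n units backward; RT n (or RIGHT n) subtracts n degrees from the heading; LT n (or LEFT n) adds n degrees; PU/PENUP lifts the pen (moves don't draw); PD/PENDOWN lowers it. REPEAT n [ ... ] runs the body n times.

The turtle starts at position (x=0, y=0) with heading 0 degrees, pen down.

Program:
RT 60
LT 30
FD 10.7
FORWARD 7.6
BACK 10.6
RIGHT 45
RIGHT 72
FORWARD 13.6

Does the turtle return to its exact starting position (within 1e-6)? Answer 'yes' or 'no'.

Answer: no

Derivation:
Executing turtle program step by step:
Start: pos=(0,0), heading=0, pen down
RT 60: heading 0 -> 300
LT 30: heading 300 -> 330
FD 10.7: (0,0) -> (9.266,-5.35) [heading=330, draw]
FD 7.6: (9.266,-5.35) -> (15.848,-9.15) [heading=330, draw]
BK 10.6: (15.848,-9.15) -> (6.668,-3.85) [heading=330, draw]
RT 45: heading 330 -> 285
RT 72: heading 285 -> 213
FD 13.6: (6.668,-3.85) -> (-4.738,-11.257) [heading=213, draw]
Final: pos=(-4.738,-11.257), heading=213, 4 segment(s) drawn

Start position: (0, 0)
Final position: (-4.738, -11.257)
Distance = 12.213; >= 1e-6 -> NOT closed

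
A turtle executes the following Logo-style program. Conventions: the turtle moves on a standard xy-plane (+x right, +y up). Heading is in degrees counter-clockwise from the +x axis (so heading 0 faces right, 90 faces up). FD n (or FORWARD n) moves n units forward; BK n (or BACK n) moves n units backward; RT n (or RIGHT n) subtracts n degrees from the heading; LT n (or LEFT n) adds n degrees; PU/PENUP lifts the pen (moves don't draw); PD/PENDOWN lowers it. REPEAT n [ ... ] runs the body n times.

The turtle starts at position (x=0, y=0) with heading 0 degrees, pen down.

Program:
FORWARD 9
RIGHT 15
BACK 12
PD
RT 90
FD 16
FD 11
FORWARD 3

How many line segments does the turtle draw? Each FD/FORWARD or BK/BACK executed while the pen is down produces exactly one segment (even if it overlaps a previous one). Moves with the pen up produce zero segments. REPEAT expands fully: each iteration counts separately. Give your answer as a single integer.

Executing turtle program step by step:
Start: pos=(0,0), heading=0, pen down
FD 9: (0,0) -> (9,0) [heading=0, draw]
RT 15: heading 0 -> 345
BK 12: (9,0) -> (-2.591,3.106) [heading=345, draw]
PD: pen down
RT 90: heading 345 -> 255
FD 16: (-2.591,3.106) -> (-6.732,-12.349) [heading=255, draw]
FD 11: (-6.732,-12.349) -> (-9.579,-22.974) [heading=255, draw]
FD 3: (-9.579,-22.974) -> (-10.356,-25.872) [heading=255, draw]
Final: pos=(-10.356,-25.872), heading=255, 5 segment(s) drawn
Segments drawn: 5

Answer: 5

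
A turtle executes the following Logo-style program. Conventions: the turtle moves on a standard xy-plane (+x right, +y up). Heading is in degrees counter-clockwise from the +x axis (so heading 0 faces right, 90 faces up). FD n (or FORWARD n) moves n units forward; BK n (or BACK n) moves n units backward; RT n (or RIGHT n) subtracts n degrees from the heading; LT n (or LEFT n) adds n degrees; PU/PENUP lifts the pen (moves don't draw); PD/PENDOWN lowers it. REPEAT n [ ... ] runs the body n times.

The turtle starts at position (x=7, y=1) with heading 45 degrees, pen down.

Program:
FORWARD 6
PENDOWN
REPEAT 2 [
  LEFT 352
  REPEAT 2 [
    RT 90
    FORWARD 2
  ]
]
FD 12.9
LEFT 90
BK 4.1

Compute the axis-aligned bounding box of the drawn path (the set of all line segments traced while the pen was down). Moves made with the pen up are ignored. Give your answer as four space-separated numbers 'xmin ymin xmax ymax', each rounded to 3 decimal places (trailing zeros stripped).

Executing turtle program step by step:
Start: pos=(7,1), heading=45, pen down
FD 6: (7,1) -> (11.243,5.243) [heading=45, draw]
PD: pen down
REPEAT 2 [
  -- iteration 1/2 --
  LT 352: heading 45 -> 37
  REPEAT 2 [
    -- iteration 1/2 --
    RT 90: heading 37 -> 307
    FD 2: (11.243,5.243) -> (12.446,3.645) [heading=307, draw]
    -- iteration 2/2 --
    RT 90: heading 307 -> 217
    FD 2: (12.446,3.645) -> (10.849,2.442) [heading=217, draw]
  ]
  -- iteration 2/2 --
  LT 352: heading 217 -> 209
  REPEAT 2 [
    -- iteration 1/2 --
    RT 90: heading 209 -> 119
    FD 2: (10.849,2.442) -> (9.879,4.191) [heading=119, draw]
    -- iteration 2/2 --
    RT 90: heading 119 -> 29
    FD 2: (9.879,4.191) -> (11.629,5.161) [heading=29, draw]
  ]
]
FD 12.9: (11.629,5.161) -> (22.911,11.415) [heading=29, draw]
LT 90: heading 29 -> 119
BK 4.1: (22.911,11.415) -> (24.899,7.829) [heading=119, draw]
Final: pos=(24.899,7.829), heading=119, 7 segment(s) drawn

Segment endpoints: x in {7, 9.879, 10.849, 11.243, 11.629, 12.446, 22.911, 24.899}, y in {1, 2.442, 3.645, 4.191, 5.161, 5.243, 7.829, 11.415}
xmin=7, ymin=1, xmax=24.899, ymax=11.415

Answer: 7 1 24.899 11.415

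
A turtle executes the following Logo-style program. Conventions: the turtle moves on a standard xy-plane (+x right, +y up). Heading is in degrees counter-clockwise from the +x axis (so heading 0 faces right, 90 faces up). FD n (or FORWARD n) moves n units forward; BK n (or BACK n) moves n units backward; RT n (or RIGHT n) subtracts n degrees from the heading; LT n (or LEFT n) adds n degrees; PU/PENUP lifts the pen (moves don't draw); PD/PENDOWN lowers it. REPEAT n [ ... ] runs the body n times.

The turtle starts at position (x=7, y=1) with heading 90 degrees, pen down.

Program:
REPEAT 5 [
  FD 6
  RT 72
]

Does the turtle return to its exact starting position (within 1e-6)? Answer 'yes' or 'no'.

Answer: yes

Derivation:
Executing turtle program step by step:
Start: pos=(7,1), heading=90, pen down
REPEAT 5 [
  -- iteration 1/5 --
  FD 6: (7,1) -> (7,7) [heading=90, draw]
  RT 72: heading 90 -> 18
  -- iteration 2/5 --
  FD 6: (7,7) -> (12.706,8.854) [heading=18, draw]
  RT 72: heading 18 -> 306
  -- iteration 3/5 --
  FD 6: (12.706,8.854) -> (16.233,4) [heading=306, draw]
  RT 72: heading 306 -> 234
  -- iteration 4/5 --
  FD 6: (16.233,4) -> (12.706,-0.854) [heading=234, draw]
  RT 72: heading 234 -> 162
  -- iteration 5/5 --
  FD 6: (12.706,-0.854) -> (7,1) [heading=162, draw]
  RT 72: heading 162 -> 90
]
Final: pos=(7,1), heading=90, 5 segment(s) drawn

Start position: (7, 1)
Final position: (7, 1)
Distance = 0; < 1e-6 -> CLOSED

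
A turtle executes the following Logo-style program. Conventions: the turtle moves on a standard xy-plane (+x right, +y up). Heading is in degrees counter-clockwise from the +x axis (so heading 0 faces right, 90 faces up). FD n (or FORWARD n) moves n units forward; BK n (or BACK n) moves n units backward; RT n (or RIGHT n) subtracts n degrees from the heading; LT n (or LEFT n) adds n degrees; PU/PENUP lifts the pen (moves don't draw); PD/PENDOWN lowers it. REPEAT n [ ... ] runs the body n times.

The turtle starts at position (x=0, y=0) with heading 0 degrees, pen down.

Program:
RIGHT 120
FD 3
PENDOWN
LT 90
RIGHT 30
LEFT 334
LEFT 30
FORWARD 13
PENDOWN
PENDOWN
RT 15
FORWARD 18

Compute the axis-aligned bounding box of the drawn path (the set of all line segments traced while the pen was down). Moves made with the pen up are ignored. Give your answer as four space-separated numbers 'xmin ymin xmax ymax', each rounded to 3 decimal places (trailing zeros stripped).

Answer: -1.5 -30.395 11.63 0

Derivation:
Executing turtle program step by step:
Start: pos=(0,0), heading=0, pen down
RT 120: heading 0 -> 240
FD 3: (0,0) -> (-1.5,-2.598) [heading=240, draw]
PD: pen down
LT 90: heading 240 -> 330
RT 30: heading 330 -> 300
LT 334: heading 300 -> 274
LT 30: heading 274 -> 304
FD 13: (-1.5,-2.598) -> (5.77,-13.376) [heading=304, draw]
PD: pen down
PD: pen down
RT 15: heading 304 -> 289
FD 18: (5.77,-13.376) -> (11.63,-30.395) [heading=289, draw]
Final: pos=(11.63,-30.395), heading=289, 3 segment(s) drawn

Segment endpoints: x in {-1.5, 0, 5.77, 11.63}, y in {-30.395, -13.376, -2.598, 0}
xmin=-1.5, ymin=-30.395, xmax=11.63, ymax=0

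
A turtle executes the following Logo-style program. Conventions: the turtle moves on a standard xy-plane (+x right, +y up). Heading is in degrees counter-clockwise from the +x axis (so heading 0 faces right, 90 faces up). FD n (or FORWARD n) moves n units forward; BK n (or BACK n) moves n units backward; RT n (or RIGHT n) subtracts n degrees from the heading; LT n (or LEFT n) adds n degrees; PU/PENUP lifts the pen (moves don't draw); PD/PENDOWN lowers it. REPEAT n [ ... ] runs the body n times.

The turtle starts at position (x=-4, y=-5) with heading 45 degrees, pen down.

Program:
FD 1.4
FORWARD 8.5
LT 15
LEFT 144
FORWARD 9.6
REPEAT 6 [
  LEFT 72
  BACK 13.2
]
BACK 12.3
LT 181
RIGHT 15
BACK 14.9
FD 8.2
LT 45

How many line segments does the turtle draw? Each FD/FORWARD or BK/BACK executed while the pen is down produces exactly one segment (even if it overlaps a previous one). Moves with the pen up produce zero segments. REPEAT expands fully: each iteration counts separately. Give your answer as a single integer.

Answer: 12

Derivation:
Executing turtle program step by step:
Start: pos=(-4,-5), heading=45, pen down
FD 1.4: (-4,-5) -> (-3.01,-4.01) [heading=45, draw]
FD 8.5: (-3.01,-4.01) -> (3,2) [heading=45, draw]
LT 15: heading 45 -> 60
LT 144: heading 60 -> 204
FD 9.6: (3,2) -> (-5.77,-1.904) [heading=204, draw]
REPEAT 6 [
  -- iteration 1/6 --
  LT 72: heading 204 -> 276
  BK 13.2: (-5.77,-1.904) -> (-7.149,11.223) [heading=276, draw]
  -- iteration 2/6 --
  LT 72: heading 276 -> 348
  BK 13.2: (-7.149,11.223) -> (-20.061,13.968) [heading=348, draw]
  -- iteration 3/6 --
  LT 72: heading 348 -> 60
  BK 13.2: (-20.061,13.968) -> (-26.661,2.536) [heading=60, draw]
  -- iteration 4/6 --
  LT 72: heading 60 -> 132
  BK 13.2: (-26.661,2.536) -> (-17.828,-7.273) [heading=132, draw]
  -- iteration 5/6 --
  LT 72: heading 132 -> 204
  BK 13.2: (-17.828,-7.273) -> (-5.77,-1.904) [heading=204, draw]
  -- iteration 6/6 --
  LT 72: heading 204 -> 276
  BK 13.2: (-5.77,-1.904) -> (-7.149,11.223) [heading=276, draw]
]
BK 12.3: (-7.149,11.223) -> (-8.435,23.456) [heading=276, draw]
LT 181: heading 276 -> 97
RT 15: heading 97 -> 82
BK 14.9: (-8.435,23.456) -> (-10.509,8.701) [heading=82, draw]
FD 8.2: (-10.509,8.701) -> (-9.368,16.821) [heading=82, draw]
LT 45: heading 82 -> 127
Final: pos=(-9.368,16.821), heading=127, 12 segment(s) drawn
Segments drawn: 12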